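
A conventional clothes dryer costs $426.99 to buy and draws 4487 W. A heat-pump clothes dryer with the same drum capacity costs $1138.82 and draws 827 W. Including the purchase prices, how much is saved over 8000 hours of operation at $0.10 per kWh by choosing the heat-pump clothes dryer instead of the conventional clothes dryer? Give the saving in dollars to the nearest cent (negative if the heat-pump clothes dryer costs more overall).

conventional clothes dryer: $426.99 + (4487/1000) kW × 8000 h × $0.10 = $426.99 + $3589.6 = $4016.59
heat-pump clothes dryer: $1138.82 + (827/1000) kW × 8000 h × $0.10 = $1138.82 + $661.6 = $1800.42
Saving = $4016.59 − $1800.42 = $2216.17

$2216.17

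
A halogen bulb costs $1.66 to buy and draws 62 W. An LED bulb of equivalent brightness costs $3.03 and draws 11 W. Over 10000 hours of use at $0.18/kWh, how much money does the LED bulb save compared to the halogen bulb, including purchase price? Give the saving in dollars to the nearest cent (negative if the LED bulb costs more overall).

halogen bulb: $1.66 + (62/1000) kW × 10000 h × $0.18 = $1.66 + $111.6 = $113.26
LED bulb: $3.03 + (11/1000) kW × 10000 h × $0.18 = $3.03 + $19.8 = $22.83
Saving = $113.26 − $22.83 = $90.43

$90.43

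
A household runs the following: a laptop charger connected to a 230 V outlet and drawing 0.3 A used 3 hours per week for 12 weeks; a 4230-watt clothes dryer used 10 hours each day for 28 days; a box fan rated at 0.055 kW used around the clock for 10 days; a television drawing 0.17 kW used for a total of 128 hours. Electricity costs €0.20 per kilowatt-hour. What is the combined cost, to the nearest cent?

€244.37

laptop charger: Power = 0.3 A × 230 V = 69 W = 0.069 kW
laptop charger: Runtime = 3 h/week × 12 weeks = 36 h
laptop charger: 0.069 kW × 36 h = 2.484 kWh
clothes dryer: Runtime = 10 h/day × 28 days = 280 h
clothes dryer: 4.23 kW × 280 h = 1184.4 kWh
box fan: Runtime = 24 h × 10 = 240 h
box fan: 0.055 kW × 240 h = 13.2 kWh
television: 0.17 kW × 128 h = 21.76 kWh
Total energy = 1221.844 kWh
Cost = 1221.844 × €0.20 = €244.37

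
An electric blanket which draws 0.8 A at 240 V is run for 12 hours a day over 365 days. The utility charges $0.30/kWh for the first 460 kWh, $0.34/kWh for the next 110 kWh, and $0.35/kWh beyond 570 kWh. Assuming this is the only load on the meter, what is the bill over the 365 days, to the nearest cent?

$270.24

Power = 0.8 A × 240 V = 192 W = 0.192 kW
Runtime = 12 h/day × 365 days = 4380 h
Energy = 0.192 kW × 4380 h = 840.96 kWh
Tier 1 (0–460 kWh): 460 × $0.30 = $138
Tier 2 (460–570 kWh): 110 × $0.34 = $37.4
Above 570 kWh: 270.96 × $0.35 = $94.836
Bill = $270.24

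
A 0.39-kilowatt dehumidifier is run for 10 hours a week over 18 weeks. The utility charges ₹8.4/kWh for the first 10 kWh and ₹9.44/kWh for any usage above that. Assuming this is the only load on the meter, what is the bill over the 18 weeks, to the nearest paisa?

₹652.29

Runtime = 10 h/week × 18 weeks = 180 h
Energy = 0.39 kW × 180 h = 70.2 kWh
Tier 1 (0–10 kWh): 10 × ₹8.4 = ₹84
Above 10 kWh: 60.2 × ₹9.44 = ₹568.288
Bill = ₹652.29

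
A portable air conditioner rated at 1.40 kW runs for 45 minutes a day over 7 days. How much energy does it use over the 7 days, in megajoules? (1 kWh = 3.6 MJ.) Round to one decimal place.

26.5 MJ

Runtime = 45 min × 7 = 315 min = 5.25 h
Energy = 1.4 kW × 5.25 h = 7.35 kWh
= 7.35 × 3.6 MJ = 26.5 MJ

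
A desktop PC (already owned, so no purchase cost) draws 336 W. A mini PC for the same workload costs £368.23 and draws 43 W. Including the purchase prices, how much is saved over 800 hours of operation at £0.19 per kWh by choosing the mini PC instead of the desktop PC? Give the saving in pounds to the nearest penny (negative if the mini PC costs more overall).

desktop PC: £0.00 + (336/1000) kW × 800 h × £0.19 = £0.00 + £51.072 = £51.072
mini PC: £368.23 + (43/1000) kW × 800 h × £0.19 = £368.23 + £6.536 = £374.766
Saving = £51.072 − £374.766 = −£323.694 → -£323.69

-£323.69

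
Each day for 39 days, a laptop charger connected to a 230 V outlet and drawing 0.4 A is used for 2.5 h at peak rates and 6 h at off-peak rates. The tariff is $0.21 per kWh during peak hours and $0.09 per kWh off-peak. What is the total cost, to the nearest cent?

Power = 0.4 A × 230 V = 92 W = 0.092 kW
Peak energy = 0.092 kW × 2.5 h × 39 = 8.97 kWh
Off-peak energy = 0.092 kW × 6 h × 39 = 21.528 kWh
Cost = 8.97 × $0.21 + 21.528 × $0.09 = $1.8837 + $1.93752 = $3.82

$3.82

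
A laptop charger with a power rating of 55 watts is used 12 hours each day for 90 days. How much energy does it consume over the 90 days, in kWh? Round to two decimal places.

Runtime = 12 h/day × 90 days = 1080 h
Energy = 0.055 kW × 1080 h = 59.4 kWh

59.40 kWh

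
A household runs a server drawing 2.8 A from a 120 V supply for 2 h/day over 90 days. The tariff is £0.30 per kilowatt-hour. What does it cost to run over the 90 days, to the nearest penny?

£18.14

Power = 2.8 A × 120 V = 336 W = 0.336 kW
Runtime = 2 h/day × 90 days = 180 h
Energy = 0.336 kW × 180 h = 60.48 kWh
Cost = 60.48 kWh × £0.30/kWh = £18.14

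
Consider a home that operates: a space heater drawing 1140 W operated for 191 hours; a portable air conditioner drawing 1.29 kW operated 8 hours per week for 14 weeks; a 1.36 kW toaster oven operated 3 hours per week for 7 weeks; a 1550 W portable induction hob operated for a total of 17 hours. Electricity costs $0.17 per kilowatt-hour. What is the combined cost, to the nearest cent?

$70.91

space heater: 1.14 kW × 191 h = 217.74 kWh
portable air conditioner: Runtime = 8 h/week × 14 weeks = 112 h
portable air conditioner: 1.29 kW × 112 h = 144.48 kWh
toaster oven: Runtime = 3 h/week × 7 weeks = 21 h
toaster oven: 1.36 kW × 21 h = 28.56 kWh
portable induction hob: 1.55 kW × 17 h = 26.35 kWh
Total energy = 417.13 kWh
Cost = 417.13 × $0.17 = $70.91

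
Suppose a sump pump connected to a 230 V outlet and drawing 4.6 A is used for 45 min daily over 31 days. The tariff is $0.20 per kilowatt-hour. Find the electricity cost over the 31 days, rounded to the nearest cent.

Power = 4.6 A × 230 V = 1058 W = 1.058 kW
Runtime = 45 min × 31 = 1395 min = 23.25 h
Energy = 1.058 kW × 23.25 h = 24.5985 kWh
Cost = 24.5985 kWh × $0.20/kWh = $4.92

$4.92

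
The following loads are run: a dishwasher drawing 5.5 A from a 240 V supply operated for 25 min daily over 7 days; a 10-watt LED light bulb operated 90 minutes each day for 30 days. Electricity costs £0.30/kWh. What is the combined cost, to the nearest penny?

dishwasher: Power = 5.5 A × 240 V = 1320 W = 1.32 kW
dishwasher: Runtime = 25 min × 7 = 175 min = 2.916666… h
dishwasher: 1.32 kW × 2.916666… h = 3.85 kWh
LED light bulb: Runtime = 90 min × 30 = 2700 min = 45 h
LED light bulb: 0.01 kW × 45 h = 0.45 kWh
Total energy = 4.3 kWh
Cost = 4.3 × £0.30 = £1.29

£1.29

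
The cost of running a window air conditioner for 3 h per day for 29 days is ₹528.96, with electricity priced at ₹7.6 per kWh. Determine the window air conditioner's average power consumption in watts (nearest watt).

800 W

Energy = ₹528.96 ÷ ₹7.6/kWh = 69.6 kWh
Runtime = 3 h/day × 29 days = 87 h
Power = 69.6 kWh ÷ 87 h = 0.8 kW = 800 W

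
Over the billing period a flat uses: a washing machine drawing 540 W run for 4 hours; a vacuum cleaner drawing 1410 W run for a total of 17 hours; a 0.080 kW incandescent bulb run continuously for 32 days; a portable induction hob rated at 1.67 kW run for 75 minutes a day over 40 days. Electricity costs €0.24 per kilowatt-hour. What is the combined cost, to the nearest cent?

€41.06

washing machine: 0.54 kW × 4 h = 2.16 kWh
vacuum cleaner: 1.41 kW × 17 h = 23.97 kWh
incandescent bulb: Runtime = 24 h × 32 = 768 h
incandescent bulb: 0.08 kW × 768 h = 61.44 kWh
portable induction hob: Runtime = 75 min × 40 = 3000 min = 50 h
portable induction hob: 1.67 kW × 50 h = 83.5 kWh
Total energy = 171.07 kWh
Cost = 171.07 × €0.24 = €41.06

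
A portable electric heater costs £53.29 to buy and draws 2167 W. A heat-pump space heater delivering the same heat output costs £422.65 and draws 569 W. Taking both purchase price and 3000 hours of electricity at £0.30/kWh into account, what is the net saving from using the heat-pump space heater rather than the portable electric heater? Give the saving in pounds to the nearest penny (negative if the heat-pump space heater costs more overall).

£1068.84

portable electric heater: £53.29 + (2167/1000) kW × 3000 h × £0.30 = £53.29 + £1950.3 = £2003.59
heat-pump space heater: £422.65 + (569/1000) kW × 3000 h × £0.30 = £422.65 + £512.1 = £934.75
Saving = £2003.59 − £934.75 = £1068.84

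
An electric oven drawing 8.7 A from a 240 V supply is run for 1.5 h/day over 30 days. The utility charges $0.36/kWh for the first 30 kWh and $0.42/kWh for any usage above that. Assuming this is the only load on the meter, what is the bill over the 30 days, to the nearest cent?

$37.66

Power = 8.7 A × 240 V = 2088 W = 2.088 kW
Runtime = 1.5 h/day × 30 days = 45 h
Energy = 2.088 kW × 45 h = 93.96 kWh
Tier 1 (0–30 kWh): 30 × $0.36 = $10.8
Above 30 kWh: 63.96 × $0.42 = $26.8632
Bill = $37.66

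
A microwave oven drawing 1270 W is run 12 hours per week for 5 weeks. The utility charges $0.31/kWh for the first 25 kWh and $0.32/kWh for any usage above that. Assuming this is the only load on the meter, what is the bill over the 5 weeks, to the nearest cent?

Runtime = 12 h/week × 5 weeks = 60 h
Energy = 1.27 kW × 60 h = 76.2 kWh
Tier 1 (0–25 kWh): 25 × $0.31 = $7.75
Above 25 kWh: 51.2 × $0.32 = $16.384
Bill = $24.13

$24.13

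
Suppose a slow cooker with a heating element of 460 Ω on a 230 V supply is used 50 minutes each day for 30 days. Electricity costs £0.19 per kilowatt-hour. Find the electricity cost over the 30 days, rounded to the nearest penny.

£0.55

Power = V²/R = 230²/460 = 115 W = 0.115 kW
Runtime = 50 min × 30 = 1500 min = 25 h
Energy = 0.115 kW × 25 h = 2.875 kWh
Cost = 2.875 kWh × £0.19/kWh = £0.55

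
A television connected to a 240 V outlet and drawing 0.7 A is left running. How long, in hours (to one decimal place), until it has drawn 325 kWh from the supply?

1934.5 h

Power = 0.7 A × 240 V = 168 W = 0.168 kW
Hours = 325 kWh ÷ 0.168 kW = 1934.5 h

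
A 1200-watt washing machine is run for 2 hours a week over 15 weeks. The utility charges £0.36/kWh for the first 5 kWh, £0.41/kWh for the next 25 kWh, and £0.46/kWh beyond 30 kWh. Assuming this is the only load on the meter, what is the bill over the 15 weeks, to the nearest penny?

Runtime = 2 h/week × 15 weeks = 30 h
Energy = 1.2 kW × 30 h = 36 kWh
Tier 1 (0–5 kWh): 5 × £0.36 = £1.8
Tier 2 (5–30 kWh): 25 × £0.41 = £10.25
Above 30 kWh: 6 × £0.46 = £2.76
Bill = £14.81

£14.81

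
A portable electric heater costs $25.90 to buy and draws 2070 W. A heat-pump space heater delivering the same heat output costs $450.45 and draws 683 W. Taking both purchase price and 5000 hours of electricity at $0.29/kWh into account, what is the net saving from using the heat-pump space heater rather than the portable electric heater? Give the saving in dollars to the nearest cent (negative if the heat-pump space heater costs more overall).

portable electric heater: $25.90 + (2070/1000) kW × 5000 h × $0.29 = $25.90 + $3001.5 = $3027.4
heat-pump space heater: $450.45 + (683/1000) kW × 5000 h × $0.29 = $450.45 + $990.35 = $1440.8
Saving = $3027.4 − $1440.8 = $1586.6

$1586.60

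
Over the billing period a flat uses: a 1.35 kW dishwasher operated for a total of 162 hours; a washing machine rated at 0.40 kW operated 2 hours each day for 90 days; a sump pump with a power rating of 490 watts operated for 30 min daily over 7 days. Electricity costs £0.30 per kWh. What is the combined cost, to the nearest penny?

£87.72

dishwasher: 1.35 kW × 162 h = 218.7 kWh
washing machine: Runtime = 2 h/day × 90 days = 180 h
washing machine: 0.4 kW × 180 h = 72 kWh
sump pump: Runtime = 30 min × 7 = 210 min = 3.5 h
sump pump: 0.49 kW × 3.5 h = 1.715 kWh
Total energy = 292.415 kWh
Cost = 292.415 × £0.30 = £87.72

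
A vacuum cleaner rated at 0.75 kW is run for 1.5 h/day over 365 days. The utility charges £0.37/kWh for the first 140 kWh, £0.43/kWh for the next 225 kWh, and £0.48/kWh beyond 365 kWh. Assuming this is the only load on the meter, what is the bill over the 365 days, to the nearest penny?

Runtime = 1.5 h/day × 365 days = 547.5 h
Energy = 0.75 kW × 547.5 h = 410.625 kWh
Tier 1 (0–140 kWh): 140 × £0.37 = £51.8
Tier 2 (140–365 kWh): 225 × £0.43 = £96.75
Above 365 kWh: 45.625 × £0.48 = £21.9
Bill = £170.45

£170.45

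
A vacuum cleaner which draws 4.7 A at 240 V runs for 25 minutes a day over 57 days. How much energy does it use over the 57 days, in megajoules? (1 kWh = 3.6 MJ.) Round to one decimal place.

96.4 MJ

Power = 4.7 A × 240 V = 1128 W = 1.128 kW
Runtime = 25 min × 57 = 1425 min = 23.75 h
Energy = 1.128 kW × 23.75 h = 26.79 kWh
= 26.79 × 3.6 MJ = 96.4 MJ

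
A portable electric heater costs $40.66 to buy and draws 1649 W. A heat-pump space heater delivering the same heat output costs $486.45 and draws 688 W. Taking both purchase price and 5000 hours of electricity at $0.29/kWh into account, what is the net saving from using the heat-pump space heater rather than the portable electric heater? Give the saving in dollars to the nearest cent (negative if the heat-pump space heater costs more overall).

$947.66

portable electric heater: $40.66 + (1649/1000) kW × 5000 h × $0.29 = $40.66 + $2391.05 = $2431.71
heat-pump space heater: $486.45 + (688/1000) kW × 5000 h × $0.29 = $486.45 + $997.6 = $1484.05
Saving = $2431.71 − $1484.05 = $947.66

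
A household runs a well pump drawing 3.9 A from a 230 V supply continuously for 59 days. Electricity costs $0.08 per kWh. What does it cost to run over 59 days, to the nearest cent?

$101.61

Power = 3.9 A × 230 V = 897 W = 0.897 kW
Runtime = 24 h × 59 = 1416 h
Energy = 0.897 kW × 1416 h = 1270.152 kWh
Cost = 1270.152 kWh × $0.08/kWh = $101.61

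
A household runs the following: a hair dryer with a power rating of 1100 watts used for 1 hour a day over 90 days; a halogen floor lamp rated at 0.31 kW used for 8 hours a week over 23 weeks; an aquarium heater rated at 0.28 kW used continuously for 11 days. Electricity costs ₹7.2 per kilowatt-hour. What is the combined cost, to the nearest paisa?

hair dryer: Runtime = 1 h/day × 90 days = 90 h
hair dryer: 1.1 kW × 90 h = 99 kWh
halogen floor lamp: Runtime = 8 h/week × 23 weeks = 184 h
halogen floor lamp: 0.31 kW × 184 h = 57.04 kWh
aquarium heater: Runtime = 24 h × 11 = 264 h
aquarium heater: 0.28 kW × 264 h = 73.92 kWh
Total energy = 229.96 kWh
Cost = 229.96 × ₹7.2 = ₹1655.71

₹1655.71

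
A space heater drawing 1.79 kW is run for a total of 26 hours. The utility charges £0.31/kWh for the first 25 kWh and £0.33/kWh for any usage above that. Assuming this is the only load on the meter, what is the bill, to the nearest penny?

£14.86

Energy = 1.79 kW × 26 h = 46.54 kWh
Tier 1 (0–25 kWh): 25 × £0.31 = £7.75
Above 25 kWh: 21.54 × £0.33 = £7.1082
Bill = £14.86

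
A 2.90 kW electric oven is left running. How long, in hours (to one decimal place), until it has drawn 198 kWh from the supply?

Hours = 198 kWh ÷ 2.9 kW = 68.3 h

68.3 h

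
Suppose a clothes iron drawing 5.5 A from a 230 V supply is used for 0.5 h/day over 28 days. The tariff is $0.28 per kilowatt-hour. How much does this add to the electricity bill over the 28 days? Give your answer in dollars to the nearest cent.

$4.96

Power = 5.5 A × 230 V = 1265 W = 1.265 kW
Runtime = 0.5 h/day × 28 days = 14 h
Energy = 1.265 kW × 14 h = 17.71 kWh
Cost = 17.71 kWh × $0.28/kWh = $4.96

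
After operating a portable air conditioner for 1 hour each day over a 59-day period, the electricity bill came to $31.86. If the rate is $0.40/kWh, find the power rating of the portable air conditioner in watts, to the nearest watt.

1350 W

Energy = $31.86 ÷ $0.40/kWh = 79.65 kWh
Runtime = 1 h/day × 59 days = 59 h
Power = 79.65 kWh ÷ 59 h = 1.35 kW = 1350 W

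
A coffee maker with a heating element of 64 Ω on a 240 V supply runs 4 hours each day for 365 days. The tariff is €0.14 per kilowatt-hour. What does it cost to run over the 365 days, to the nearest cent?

€183.96

Power = V²/R = 240²/64 = 900 W = 0.9 kW
Runtime = 4 h/day × 365 days = 1460 h
Energy = 0.9 kW × 1460 h = 1314 kWh
Cost = 1314 kWh × €0.14/kWh = €183.96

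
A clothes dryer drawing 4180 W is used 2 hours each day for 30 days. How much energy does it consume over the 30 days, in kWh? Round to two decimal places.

250.80 kWh

Runtime = 2 h/day × 30 days = 60 h
Energy = 4.18 kW × 60 h = 250.8 kWh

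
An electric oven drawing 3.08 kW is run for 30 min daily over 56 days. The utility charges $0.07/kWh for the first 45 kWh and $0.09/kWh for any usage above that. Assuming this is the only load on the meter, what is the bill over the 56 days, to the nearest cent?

$6.86

Runtime = 30 min × 56 = 1680 min = 28 h
Energy = 3.08 kW × 28 h = 86.24 kWh
Tier 1 (0–45 kWh): 45 × $0.07 = $3.15
Above 45 kWh: 41.24 × $0.09 = $3.7116
Bill = $6.86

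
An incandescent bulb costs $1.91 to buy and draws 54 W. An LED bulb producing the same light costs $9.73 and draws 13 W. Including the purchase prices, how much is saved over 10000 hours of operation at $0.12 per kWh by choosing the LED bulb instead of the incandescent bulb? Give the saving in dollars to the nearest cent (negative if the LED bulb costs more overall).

$41.38

incandescent bulb: $1.91 + (54/1000) kW × 10000 h × $0.12 = $1.91 + $64.8 = $66.71
LED bulb: $9.73 + (13/1000) kW × 10000 h × $0.12 = $9.73 + $15.6 = $25.33
Saving = $66.71 − $25.33 = $41.38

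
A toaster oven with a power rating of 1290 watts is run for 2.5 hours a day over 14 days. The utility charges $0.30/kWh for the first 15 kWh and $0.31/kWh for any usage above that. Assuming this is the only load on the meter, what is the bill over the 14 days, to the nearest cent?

$13.85

Runtime = 2.5 h/day × 14 days = 35 h
Energy = 1.29 kW × 35 h = 45.15 kWh
Tier 1 (0–15 kWh): 15 × $0.30 = $4.5
Above 15 kWh: 30.15 × $0.31 = $9.3465
Bill = $13.85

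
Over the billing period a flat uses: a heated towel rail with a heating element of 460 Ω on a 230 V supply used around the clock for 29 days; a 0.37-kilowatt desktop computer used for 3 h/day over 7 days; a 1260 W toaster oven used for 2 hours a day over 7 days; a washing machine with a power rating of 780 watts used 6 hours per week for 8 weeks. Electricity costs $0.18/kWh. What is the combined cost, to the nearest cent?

$25.72

heated towel rail: Power = V²/R = 230²/460 = 115 W = 0.115 kW
heated towel rail: Runtime = 24 h × 29 = 696 h
heated towel rail: 0.115 kW × 696 h = 80.04 kWh
desktop computer: Runtime = 3 h/day × 7 days = 21 h
desktop computer: 0.37 kW × 21 h = 7.77 kWh
toaster oven: Runtime = 2 h/day × 7 days = 14 h
toaster oven: 1.26 kW × 14 h = 17.64 kWh
washing machine: Runtime = 6 h/week × 8 weeks = 48 h
washing machine: 0.78 kW × 48 h = 37.44 kWh
Total energy = 142.89 kWh
Cost = 142.89 × $0.18 = $25.72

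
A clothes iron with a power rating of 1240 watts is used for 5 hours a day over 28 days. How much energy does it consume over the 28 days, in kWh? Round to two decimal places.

Runtime = 5 h/day × 28 days = 140 h
Energy = 1.24 kW × 140 h = 173.6 kWh

173.60 kWh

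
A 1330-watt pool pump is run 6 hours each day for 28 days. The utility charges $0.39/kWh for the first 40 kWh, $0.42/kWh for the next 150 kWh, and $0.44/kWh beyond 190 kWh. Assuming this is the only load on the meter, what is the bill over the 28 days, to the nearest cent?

$93.31

Runtime = 6 h/day × 28 days = 168 h
Energy = 1.33 kW × 168 h = 223.44 kWh
Tier 1 (0–40 kWh): 40 × $0.39 = $15.6
Tier 2 (40–190 kWh): 150 × $0.42 = $63
Above 190 kWh: 33.44 × $0.44 = $14.7136
Bill = $93.31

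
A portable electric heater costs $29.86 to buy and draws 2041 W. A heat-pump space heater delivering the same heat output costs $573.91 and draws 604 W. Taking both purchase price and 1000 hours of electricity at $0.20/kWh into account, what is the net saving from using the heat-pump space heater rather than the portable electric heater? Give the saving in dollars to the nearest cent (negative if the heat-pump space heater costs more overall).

-$256.65

portable electric heater: $29.86 + (2041/1000) kW × 1000 h × $0.20 = $29.86 + $408.2 = $438.06
heat-pump space heater: $573.91 + (604/1000) kW × 1000 h × $0.20 = $573.91 + $120.8 = $694.71
Saving = $438.06 − $694.71 = −$256.65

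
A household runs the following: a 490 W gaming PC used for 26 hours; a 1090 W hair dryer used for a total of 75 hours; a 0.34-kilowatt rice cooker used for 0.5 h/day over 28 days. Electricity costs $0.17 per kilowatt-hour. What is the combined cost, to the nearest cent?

gaming PC: 0.49 kW × 26 h = 12.74 kWh
hair dryer: 1.09 kW × 75 h = 81.75 kWh
rice cooker: Runtime = 0.5 h/day × 28 days = 14 h
rice cooker: 0.34 kW × 14 h = 4.76 kWh
Total energy = 99.25 kWh
Cost = 99.25 × $0.17 = $16.87

$16.87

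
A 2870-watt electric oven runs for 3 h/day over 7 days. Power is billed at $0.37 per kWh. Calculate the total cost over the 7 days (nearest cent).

Runtime = 3 h/day × 7 days = 21 h
Energy = 2.87 kW × 21 h = 60.27 kWh
Cost = 60.27 kWh × $0.37/kWh = $22.30

$22.30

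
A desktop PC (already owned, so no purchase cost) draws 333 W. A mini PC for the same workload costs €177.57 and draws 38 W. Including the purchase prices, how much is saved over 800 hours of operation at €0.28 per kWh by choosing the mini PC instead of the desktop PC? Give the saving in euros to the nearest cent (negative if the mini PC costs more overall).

desktop PC: €0.00 + (333/1000) kW × 800 h × €0.28 = €0.00 + €74.592 = €74.592
mini PC: €177.57 + (38/1000) kW × 800 h × €0.28 = €177.57 + €8.512 = €186.082
Saving = €74.592 − €186.082 = −€111.49

-€111.49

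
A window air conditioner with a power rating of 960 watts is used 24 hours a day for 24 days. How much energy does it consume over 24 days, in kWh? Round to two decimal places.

552.96 kWh

Runtime = 24 h × 24 = 576 h
Energy = 0.96 kW × 576 h = 552.96 kWh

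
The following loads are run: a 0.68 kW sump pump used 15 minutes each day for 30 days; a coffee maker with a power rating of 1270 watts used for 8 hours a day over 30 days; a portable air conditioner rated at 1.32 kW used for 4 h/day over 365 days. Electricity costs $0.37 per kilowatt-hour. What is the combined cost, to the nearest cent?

sump pump: Runtime = 15 min × 30 = 450 min = 7.5 h
sump pump: 0.68 kW × 7.5 h = 5.1 kWh
coffee maker: Runtime = 8 h/day × 30 days = 240 h
coffee maker: 1.27 kW × 240 h = 304.8 kWh
portable air conditioner: Runtime = 4 h/day × 365 days = 1460 h
portable air conditioner: 1.32 kW × 1460 h = 1927.2 kWh
Total energy = 2237.1 kWh
Cost = 2237.1 × $0.37 = $827.73

$827.73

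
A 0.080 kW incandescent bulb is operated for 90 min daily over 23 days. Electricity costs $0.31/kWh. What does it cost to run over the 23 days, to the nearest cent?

$0.86

Runtime = 90 min × 23 = 2070 min = 34.5 h
Energy = 0.08 kW × 34.5 h = 2.76 kWh
Cost = 2.76 kWh × $0.31/kWh = $0.86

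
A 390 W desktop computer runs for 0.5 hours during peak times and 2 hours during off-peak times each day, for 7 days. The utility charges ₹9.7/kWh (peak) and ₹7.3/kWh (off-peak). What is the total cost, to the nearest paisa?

Peak energy = 0.39 kW × 0.5 h × 7 = 1.365 kWh
Off-peak energy = 0.39 kW × 2 h × 7 = 5.46 kWh
Cost = 1.365 × ₹9.7 + 5.46 × ₹7.3 = ₹13.2405 + ₹39.858 = ₹53.10

₹53.10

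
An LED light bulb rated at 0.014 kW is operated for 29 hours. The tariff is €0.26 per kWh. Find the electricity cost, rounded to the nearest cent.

€0.11

Energy = 0.014 kW × 29 h = 0.406 kWh
Cost = 0.406 kWh × €0.26/kWh = €0.11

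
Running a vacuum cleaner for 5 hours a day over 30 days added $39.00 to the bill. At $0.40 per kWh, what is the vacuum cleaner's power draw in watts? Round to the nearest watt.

Energy = $39.00 ÷ $0.40/kWh = 97.5 kWh
Runtime = 5 h/day × 30 days = 150 h
Power = 97.5 kWh ÷ 150 h = 0.65 kW = 650 W

650 W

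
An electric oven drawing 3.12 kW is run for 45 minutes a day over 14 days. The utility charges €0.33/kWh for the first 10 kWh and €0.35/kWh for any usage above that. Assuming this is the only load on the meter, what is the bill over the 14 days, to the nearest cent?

Runtime = 45 min × 14 = 630 min = 10.5 h
Energy = 3.12 kW × 10.5 h = 32.76 kWh
Tier 1 (0–10 kWh): 10 × €0.33 = €3.3
Above 10 kWh: 22.76 × €0.35 = €7.966
Bill = €11.27

€11.27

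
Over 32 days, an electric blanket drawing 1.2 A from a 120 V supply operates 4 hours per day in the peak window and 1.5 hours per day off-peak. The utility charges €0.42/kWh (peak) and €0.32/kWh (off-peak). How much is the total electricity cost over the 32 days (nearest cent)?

Power = 1.2 A × 120 V = 144 W = 0.144 kW
Peak energy = 0.144 kW × 4 h × 32 = 18.432 kWh
Off-peak energy = 0.144 kW × 1.5 h × 32 = 6.912 kWh
Cost = 18.432 × €0.42 + 6.912 × €0.32 = €7.74144 + €2.21184 = €9.95

€9.95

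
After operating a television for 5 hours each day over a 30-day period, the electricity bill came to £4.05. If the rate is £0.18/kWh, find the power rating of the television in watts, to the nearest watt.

150 W

Energy = £4.05 ÷ £0.18/kWh = 22.5 kWh
Runtime = 5 h/day × 30 days = 150 h
Power = 22.5 kWh ÷ 150 h = 0.15 kW = 150 W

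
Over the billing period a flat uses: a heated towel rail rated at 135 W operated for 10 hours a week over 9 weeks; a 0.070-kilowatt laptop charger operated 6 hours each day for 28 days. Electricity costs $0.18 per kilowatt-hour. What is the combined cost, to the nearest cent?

$4.30

heated towel rail: Runtime = 10 h/week × 9 weeks = 90 h
heated towel rail: 0.135 kW × 90 h = 12.15 kWh
laptop charger: Runtime = 6 h/day × 28 days = 168 h
laptop charger: 0.07 kW × 168 h = 11.76 kWh
Total energy = 23.91 kWh
Cost = 23.91 × $0.18 = $4.30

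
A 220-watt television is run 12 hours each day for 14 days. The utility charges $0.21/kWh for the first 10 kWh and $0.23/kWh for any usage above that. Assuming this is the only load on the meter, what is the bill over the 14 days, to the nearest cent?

$8.30

Runtime = 12 h/day × 14 days = 168 h
Energy = 0.22 kW × 168 h = 36.96 kWh
Tier 1 (0–10 kWh): 10 × $0.21 = $2.1
Above 10 kWh: 26.96 × $0.23 = $6.2008
Bill = $8.30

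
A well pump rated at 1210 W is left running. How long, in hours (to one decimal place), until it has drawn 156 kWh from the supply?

128.9 h

Hours = 156 kWh ÷ 1.21 kW = 128.9 h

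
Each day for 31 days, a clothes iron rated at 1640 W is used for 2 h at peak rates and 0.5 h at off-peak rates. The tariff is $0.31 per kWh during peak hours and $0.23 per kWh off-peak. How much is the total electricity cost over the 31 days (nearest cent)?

$37.37

Peak energy = 1.64 kW × 2 h × 31 = 101.68 kWh
Off-peak energy = 1.64 kW × 0.5 h × 31 = 25.42 kWh
Cost = 101.68 × $0.31 + 25.42 × $0.23 = $31.5208 + $5.8466 = $37.37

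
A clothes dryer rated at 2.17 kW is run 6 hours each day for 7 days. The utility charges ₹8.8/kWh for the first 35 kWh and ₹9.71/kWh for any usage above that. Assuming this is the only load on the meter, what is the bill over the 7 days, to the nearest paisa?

Runtime = 6 h/day × 7 days = 42 h
Energy = 2.17 kW × 42 h = 91.14 kWh
Tier 1 (0–35 kWh): 35 × ₹8.8 = ₹308
Above 35 kWh: 56.14 × ₹9.71 = ₹545.1194
Bill = ₹853.12

₹853.12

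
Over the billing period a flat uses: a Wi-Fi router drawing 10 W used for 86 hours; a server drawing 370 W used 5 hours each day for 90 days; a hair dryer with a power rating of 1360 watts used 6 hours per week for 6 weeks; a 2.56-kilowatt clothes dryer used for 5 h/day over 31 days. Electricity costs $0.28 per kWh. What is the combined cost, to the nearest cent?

$171.67

Wi-Fi router: 0.01 kW × 86 h = 0.86 kWh
server: Runtime = 5 h/day × 90 days = 450 h
server: 0.37 kW × 450 h = 166.5 kWh
hair dryer: Runtime = 6 h/week × 6 weeks = 36 h
hair dryer: 1.36 kW × 36 h = 48.96 kWh
clothes dryer: Runtime = 5 h/day × 31 days = 155 h
clothes dryer: 2.56 kW × 155 h = 396.8 kWh
Total energy = 613.12 kWh
Cost = 613.12 × $0.28 = $171.67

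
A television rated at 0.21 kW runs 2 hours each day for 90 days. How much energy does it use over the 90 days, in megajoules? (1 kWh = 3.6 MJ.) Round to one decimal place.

136.1 MJ

Runtime = 2 h/day × 90 days = 180 h
Energy = 0.21 kW × 180 h = 37.8 kWh
= 37.8 × 3.6 MJ = 136.1 MJ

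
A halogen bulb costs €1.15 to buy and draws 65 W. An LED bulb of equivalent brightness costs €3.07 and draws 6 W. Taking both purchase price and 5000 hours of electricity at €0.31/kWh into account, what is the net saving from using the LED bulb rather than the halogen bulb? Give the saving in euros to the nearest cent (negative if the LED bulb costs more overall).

€89.53

halogen bulb: €1.15 + (65/1000) kW × 5000 h × €0.31 = €1.15 + €100.75 = €101.9
LED bulb: €3.07 + (6/1000) kW × 5000 h × €0.31 = €3.07 + €9.3 = €12.37
Saving = €101.9 − €12.37 = €89.53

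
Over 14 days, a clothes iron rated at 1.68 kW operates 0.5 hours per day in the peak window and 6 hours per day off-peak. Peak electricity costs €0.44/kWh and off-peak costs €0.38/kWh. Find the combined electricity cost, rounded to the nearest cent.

Peak energy = 1.68 kW × 0.5 h × 14 = 11.76 kWh
Off-peak energy = 1.68 kW × 6 h × 14 = 141.12 kWh
Cost = 11.76 × €0.44 + 141.12 × €0.38 = €5.1744 + €53.6256 = €58.80

€58.80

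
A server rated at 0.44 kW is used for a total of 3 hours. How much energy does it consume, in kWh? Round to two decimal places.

1.32 kWh

Energy = 0.44 kW × 3 h = 1.32 kWh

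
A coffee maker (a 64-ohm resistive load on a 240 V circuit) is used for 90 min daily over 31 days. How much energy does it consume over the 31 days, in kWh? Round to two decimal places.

Power = V²/R = 240²/64 = 900 W = 0.9 kW
Runtime = 90 min × 31 = 2790 min = 46.5 h
Energy = 0.9 kW × 46.5 h = 41.85 kWh

41.85 kWh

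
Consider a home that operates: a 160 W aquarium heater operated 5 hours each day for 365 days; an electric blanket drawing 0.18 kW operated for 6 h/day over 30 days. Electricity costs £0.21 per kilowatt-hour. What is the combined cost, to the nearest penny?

£68.12

aquarium heater: Runtime = 5 h/day × 365 days = 1825 h
aquarium heater: 0.16 kW × 1825 h = 292 kWh
electric blanket: Runtime = 6 h/day × 30 days = 180 h
electric blanket: 0.18 kW × 180 h = 32.4 kWh
Total energy = 324.4 kWh
Cost = 324.4 × £0.21 = £68.12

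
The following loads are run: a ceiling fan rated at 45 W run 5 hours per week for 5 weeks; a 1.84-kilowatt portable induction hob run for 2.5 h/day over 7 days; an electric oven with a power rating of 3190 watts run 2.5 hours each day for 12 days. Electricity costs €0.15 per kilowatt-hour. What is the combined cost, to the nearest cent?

€19.35

ceiling fan: Runtime = 5 h/week × 5 weeks = 25 h
ceiling fan: 0.045 kW × 25 h = 1.125 kWh
portable induction hob: Runtime = 2.5 h/day × 7 days = 17.5 h
portable induction hob: 1.84 kW × 17.5 h = 32.2 kWh
electric oven: Runtime = 2.5 h/day × 12 days = 30 h
electric oven: 3.19 kW × 30 h = 95.7 kWh
Total energy = 129.025 kWh
Cost = 129.025 × €0.15 = €19.35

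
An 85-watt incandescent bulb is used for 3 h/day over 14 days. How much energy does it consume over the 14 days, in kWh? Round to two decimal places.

Runtime = 3 h/day × 14 days = 42 h
Energy = 0.085 kW × 42 h = 3.57 kWh

3.57 kWh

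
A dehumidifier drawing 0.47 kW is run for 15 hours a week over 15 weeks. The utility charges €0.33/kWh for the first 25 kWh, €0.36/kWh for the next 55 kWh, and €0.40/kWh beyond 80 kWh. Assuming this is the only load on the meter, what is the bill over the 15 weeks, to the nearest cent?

€38.35

Runtime = 15 h/week × 15 weeks = 225 h
Energy = 0.47 kW × 225 h = 105.75 kWh
Tier 1 (0–25 kWh): 25 × €0.33 = €8.25
Tier 2 (25–80 kWh): 55 × €0.36 = €19.8
Above 80 kWh: 25.75 × €0.40 = €10.3
Bill = €38.35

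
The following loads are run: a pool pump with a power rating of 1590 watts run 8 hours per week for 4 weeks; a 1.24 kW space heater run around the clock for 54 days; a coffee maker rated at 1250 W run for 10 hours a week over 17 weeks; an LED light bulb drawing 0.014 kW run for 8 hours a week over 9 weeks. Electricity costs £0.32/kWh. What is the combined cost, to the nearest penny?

pool pump: Runtime = 8 h/week × 4 weeks = 32 h
pool pump: 1.59 kW × 32 h = 50.88 kWh
space heater: Runtime = 24 h × 54 = 1296 h
space heater: 1.24 kW × 1296 h = 1607.04 kWh
coffee maker: Runtime = 10 h/week × 17 weeks = 170 h
coffee maker: 1.25 kW × 170 h = 212.5 kWh
LED light bulb: Runtime = 8 h/week × 9 weeks = 72 h
LED light bulb: 0.014 kW × 72 h = 1.008 kWh
Total energy = 1871.428 kWh
Cost = 1871.428 × £0.32 = £598.86

£598.86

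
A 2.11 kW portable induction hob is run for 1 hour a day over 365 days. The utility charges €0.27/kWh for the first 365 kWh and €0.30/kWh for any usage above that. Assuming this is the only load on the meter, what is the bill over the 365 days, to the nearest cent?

Runtime = 1 h/day × 365 days = 365 h
Energy = 2.11 kW × 365 h = 770.15 kWh
Tier 1 (0–365 kWh): 365 × €0.27 = €98.55
Above 365 kWh: 405.15 × €0.30 = €121.545
Bill = €220.10

€220.10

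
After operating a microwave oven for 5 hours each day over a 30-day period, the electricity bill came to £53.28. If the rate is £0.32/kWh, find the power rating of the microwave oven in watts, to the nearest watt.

Energy = £53.28 ÷ £0.32/kWh = 166.5 kWh
Runtime = 5 h/day × 30 days = 150 h
Power = 166.5 kWh ÷ 150 h = 1.11 kW = 1110 W

1110 W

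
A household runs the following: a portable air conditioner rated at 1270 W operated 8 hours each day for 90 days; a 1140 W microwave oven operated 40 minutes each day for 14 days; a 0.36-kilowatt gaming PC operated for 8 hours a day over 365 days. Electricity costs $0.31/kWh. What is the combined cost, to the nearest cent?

$612.63

portable air conditioner: Runtime = 8 h/day × 90 days = 720 h
portable air conditioner: 1.27 kW × 720 h = 914.4 kWh
microwave oven: Runtime = 40 min × 14 = 560 min = 9.333333… h
microwave oven: 1.14 kW × 9.333333… h = 10.64 kWh
gaming PC: Runtime = 8 h/day × 365 days = 2920 h
gaming PC: 0.36 kW × 2920 h = 1051.2 kWh
Total energy = 1976.24 kWh
Cost = 1976.24 × $0.31 = $612.63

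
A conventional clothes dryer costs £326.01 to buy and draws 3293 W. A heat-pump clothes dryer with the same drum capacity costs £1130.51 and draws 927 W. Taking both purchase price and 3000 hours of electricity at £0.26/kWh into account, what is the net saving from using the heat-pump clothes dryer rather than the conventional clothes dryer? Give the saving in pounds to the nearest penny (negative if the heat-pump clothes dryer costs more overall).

£1040.98

conventional clothes dryer: £326.01 + (3293/1000) kW × 3000 h × £0.26 = £326.01 + £2568.54 = £2894.55
heat-pump clothes dryer: £1130.51 + (927/1000) kW × 3000 h × £0.26 = £1130.51 + £723.06 = £1853.57
Saving = £2894.55 − £1853.57 = £1040.98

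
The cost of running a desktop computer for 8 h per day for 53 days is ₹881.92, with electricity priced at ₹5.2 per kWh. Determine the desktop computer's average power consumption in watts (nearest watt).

Energy = ₹881.92 ÷ ₹5.2/kWh = 169.6 kWh
Runtime = 8 h/day × 53 days = 424 h
Power = 169.6 kWh ÷ 424 h = 0.4 kW = 400 W

400 W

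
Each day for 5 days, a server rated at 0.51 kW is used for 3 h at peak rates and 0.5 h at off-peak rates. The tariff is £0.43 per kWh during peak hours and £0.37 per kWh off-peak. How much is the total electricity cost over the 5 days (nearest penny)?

£3.76

Peak energy = 0.51 kW × 3 h × 5 = 7.65 kWh
Off-peak energy = 0.51 kW × 0.5 h × 5 = 1.275 kWh
Cost = 7.65 × £0.43 + 1.275 × £0.37 = £3.2895 + £0.47175 = £3.76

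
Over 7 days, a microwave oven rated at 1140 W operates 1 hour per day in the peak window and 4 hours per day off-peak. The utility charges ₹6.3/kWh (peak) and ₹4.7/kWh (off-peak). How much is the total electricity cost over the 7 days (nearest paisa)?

₹200.30

Peak energy = 1.14 kW × 1 h × 7 = 7.98 kWh
Off-peak energy = 1.14 kW × 4 h × 7 = 31.92 kWh
Cost = 7.98 × ₹6.3 + 31.92 × ₹4.7 = ₹50.274 + ₹150.024 = ₹200.30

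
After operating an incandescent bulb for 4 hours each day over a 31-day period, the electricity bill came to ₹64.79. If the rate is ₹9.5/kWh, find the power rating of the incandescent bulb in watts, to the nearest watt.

Energy = ₹64.79 ÷ ₹9.5/kWh = 6.82 kWh
Runtime = 4 h/day × 31 days = 124 h
Power = 6.82 kWh ÷ 124 h = 0.055 kW = 55 W

55 W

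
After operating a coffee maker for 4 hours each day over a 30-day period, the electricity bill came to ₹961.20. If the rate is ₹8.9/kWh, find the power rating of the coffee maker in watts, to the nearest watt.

900 W

Energy = ₹961.20 ÷ ₹8.9/kWh = 108 kWh
Runtime = 4 h/day × 30 days = 120 h
Power = 108 kWh ÷ 120 h = 0.9 kW = 900 W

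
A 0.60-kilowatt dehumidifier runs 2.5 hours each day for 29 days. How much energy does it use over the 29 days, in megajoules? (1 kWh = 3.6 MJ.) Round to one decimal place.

Runtime = 2.5 h/day × 29 days = 72.5 h
Energy = 0.6 kW × 72.5 h = 43.5 kWh
= 43.5 × 3.6 MJ = 156.6 MJ

156.6 MJ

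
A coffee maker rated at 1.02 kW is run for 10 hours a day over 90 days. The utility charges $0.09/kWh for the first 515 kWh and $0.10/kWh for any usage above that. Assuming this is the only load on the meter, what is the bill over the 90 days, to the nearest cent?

$86.65

Runtime = 10 h/day × 90 days = 900 h
Energy = 1.02 kW × 900 h = 918 kWh
Tier 1 (0–515 kWh): 515 × $0.09 = $46.35
Above 515 kWh: 403 × $0.10 = $40.3
Bill = $86.65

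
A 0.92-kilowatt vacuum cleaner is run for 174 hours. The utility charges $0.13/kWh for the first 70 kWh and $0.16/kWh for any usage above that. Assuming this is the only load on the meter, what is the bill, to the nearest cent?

Energy = 0.92 kW × 174 h = 160.08 kWh
Tier 1 (0–70 kWh): 70 × $0.13 = $9.1
Above 70 kWh: 90.08 × $0.16 = $14.4128
Bill = $23.51

$23.51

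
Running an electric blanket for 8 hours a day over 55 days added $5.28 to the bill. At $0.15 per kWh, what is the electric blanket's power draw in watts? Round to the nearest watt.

80 W

Energy = $5.28 ÷ $0.15/kWh = 35.2 kWh
Runtime = 8 h/day × 55 days = 440 h
Power = 35.2 kWh ÷ 440 h = 0.08 kW = 80 W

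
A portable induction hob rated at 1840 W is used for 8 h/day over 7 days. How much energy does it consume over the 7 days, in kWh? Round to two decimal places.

103.04 kWh

Runtime = 8 h/day × 7 days = 56 h
Energy = 1.84 kW × 56 h = 103.04 kWh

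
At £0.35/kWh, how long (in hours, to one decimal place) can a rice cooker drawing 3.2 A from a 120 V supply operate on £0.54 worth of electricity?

4.0 h

Power = 3.2 A × 120 V = 384 W = 0.384 kW
Energy available = £0.54 ÷ £0.35/kWh = 1.5429 kWh
Hours = 1.5429 kWh ÷ 0.384 kW = 4.0 h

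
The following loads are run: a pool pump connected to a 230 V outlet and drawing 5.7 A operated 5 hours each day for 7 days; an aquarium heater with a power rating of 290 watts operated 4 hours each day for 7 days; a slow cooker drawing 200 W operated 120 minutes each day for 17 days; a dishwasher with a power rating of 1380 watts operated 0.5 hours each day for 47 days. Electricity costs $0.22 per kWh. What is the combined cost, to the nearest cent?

$20.51

pool pump: Power = 5.7 A × 230 V = 1311 W = 1.311 kW
pool pump: Runtime = 5 h/day × 7 days = 35 h
pool pump: 1.311 kW × 35 h = 45.885 kWh
aquarium heater: Runtime = 4 h/day × 7 days = 28 h
aquarium heater: 0.29 kW × 28 h = 8.12 kWh
slow cooker: Runtime = 120 min × 17 = 2040 min = 34 h
slow cooker: 0.2 kW × 34 h = 6.8 kWh
dishwasher: Runtime = 0.5 h/day × 47 days = 23.5 h
dishwasher: 1.38 kW × 23.5 h = 32.43 kWh
Total energy = 93.235 kWh
Cost = 93.235 × $0.22 = $20.51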